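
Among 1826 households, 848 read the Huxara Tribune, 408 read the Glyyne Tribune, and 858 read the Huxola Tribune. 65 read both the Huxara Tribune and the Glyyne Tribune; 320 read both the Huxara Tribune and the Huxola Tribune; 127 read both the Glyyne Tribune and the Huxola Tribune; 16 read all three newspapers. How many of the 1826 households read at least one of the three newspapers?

By inclusion-exclusion,
N(≥1) = 848 + 408 + 858 − 65 − 320 − 127 + 16 = 1618

1618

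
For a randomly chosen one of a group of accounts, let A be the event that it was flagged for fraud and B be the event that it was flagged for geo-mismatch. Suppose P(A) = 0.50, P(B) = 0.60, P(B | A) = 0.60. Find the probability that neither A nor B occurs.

0.20

P(A ∩ B) = P(A)·P(B|A) = 0.50 × 0.60 = 0.30
By inclusion–exclusion:
P(A ∪ B) = 0.50 + 0.60 − 0.30 = 0.80
P(none) = 1 − 0.80 = 0.20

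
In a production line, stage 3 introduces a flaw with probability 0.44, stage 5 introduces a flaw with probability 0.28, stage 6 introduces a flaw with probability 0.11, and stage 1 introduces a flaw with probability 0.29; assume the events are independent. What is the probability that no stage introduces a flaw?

0.25478208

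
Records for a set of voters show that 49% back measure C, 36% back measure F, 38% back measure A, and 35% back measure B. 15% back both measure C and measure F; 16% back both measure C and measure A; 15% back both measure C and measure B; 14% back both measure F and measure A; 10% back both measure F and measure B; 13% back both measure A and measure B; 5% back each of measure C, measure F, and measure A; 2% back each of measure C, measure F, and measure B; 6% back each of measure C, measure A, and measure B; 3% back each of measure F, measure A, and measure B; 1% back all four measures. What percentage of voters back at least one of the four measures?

P(≥1) = 49 + 36 + 38 + 35 − 15 − 16 − 15 − 14 − 10 − 13 + 5 + 2 + 6 + 3 − 1 = 90%

90%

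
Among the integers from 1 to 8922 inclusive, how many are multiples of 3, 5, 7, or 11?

5216

⌊8922/3⌋ + ⌊8922/5⌋ + ⌊8922/7⌋ + ⌊8922/11⌋ − ⌊8922/15⌋ − ⌊8922/21⌋ − ⌊8922/33⌋ − ⌊8922/35⌋ − ⌊8922/55⌋ − ⌊8922/77⌋ + ⌊8922/105⌋ + ⌊8922/165⌋ + ⌊8922/231⌋ + ⌊8922/385⌋ − ⌊8922/1155⌋ = 2974 + 1784 + 1274 + 811 − 594 − 424 − 270 − 254 − 162 − 115 + 84 + 54 + 38 + 23 − 7 = 5216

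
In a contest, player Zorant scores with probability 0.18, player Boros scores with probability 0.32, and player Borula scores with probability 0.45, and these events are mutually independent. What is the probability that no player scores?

0.30668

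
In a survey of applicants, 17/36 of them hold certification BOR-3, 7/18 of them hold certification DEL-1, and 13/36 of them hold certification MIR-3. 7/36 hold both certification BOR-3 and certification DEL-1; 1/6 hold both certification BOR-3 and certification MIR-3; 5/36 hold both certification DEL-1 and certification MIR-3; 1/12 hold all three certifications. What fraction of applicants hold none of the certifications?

7/36

By inclusion-exclusion,
P(union) = 17/36 + 7/18 + 13/36 − 7/36 − 1/6 − 5/36 + 1/12 = 29/36
P(none) = 1 − 29/36 = 7/36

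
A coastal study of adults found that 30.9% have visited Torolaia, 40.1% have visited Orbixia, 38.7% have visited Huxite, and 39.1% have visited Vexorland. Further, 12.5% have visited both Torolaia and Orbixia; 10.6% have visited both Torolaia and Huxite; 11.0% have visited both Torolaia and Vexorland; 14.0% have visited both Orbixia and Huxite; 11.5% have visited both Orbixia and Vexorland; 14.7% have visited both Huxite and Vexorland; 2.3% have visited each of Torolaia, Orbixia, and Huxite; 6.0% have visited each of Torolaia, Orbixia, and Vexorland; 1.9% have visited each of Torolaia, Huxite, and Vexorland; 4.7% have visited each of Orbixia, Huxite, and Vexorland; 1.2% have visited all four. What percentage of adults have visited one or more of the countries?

By inclusion–exclusion:
P(≥1) = 30.9 + 40.1 + 38.7 + 39.1 − 12.5 − 10.6 − 11.0 − 14.0 − 11.5 − 14.7 + 2.3 + 6.0 + 1.9 + 4.7 − 1.2 = 88.2%

88.2%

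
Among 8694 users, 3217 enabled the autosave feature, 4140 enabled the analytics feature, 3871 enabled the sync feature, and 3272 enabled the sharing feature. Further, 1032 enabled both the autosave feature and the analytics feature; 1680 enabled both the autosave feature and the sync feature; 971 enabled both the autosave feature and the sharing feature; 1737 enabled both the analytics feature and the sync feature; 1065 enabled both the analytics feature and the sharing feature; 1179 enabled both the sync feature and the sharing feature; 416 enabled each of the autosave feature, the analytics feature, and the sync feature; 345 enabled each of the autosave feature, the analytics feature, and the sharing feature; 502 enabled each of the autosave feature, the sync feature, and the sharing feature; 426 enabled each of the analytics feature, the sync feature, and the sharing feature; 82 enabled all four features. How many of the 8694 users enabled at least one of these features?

8443

|union| = 3217 + 4140 + 3871 + 3272 − 1032 − 1680 − 971 − 1737 − 1065 − 1179 + 416 + 345 + 502 + 426 − 82 = 8443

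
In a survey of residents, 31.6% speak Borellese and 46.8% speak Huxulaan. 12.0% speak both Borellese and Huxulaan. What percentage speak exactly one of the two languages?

54.4%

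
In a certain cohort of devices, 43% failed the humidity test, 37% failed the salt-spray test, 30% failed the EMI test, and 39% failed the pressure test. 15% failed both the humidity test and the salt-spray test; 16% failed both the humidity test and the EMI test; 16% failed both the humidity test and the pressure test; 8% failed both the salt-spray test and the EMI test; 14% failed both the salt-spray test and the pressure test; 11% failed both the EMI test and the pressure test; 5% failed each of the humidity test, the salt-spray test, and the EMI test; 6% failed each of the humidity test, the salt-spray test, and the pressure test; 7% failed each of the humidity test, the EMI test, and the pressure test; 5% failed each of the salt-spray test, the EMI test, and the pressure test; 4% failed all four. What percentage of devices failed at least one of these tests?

Apply inclusion-exclusion:
P(union) = 43 + 37 + 30 + 39 − 15 − 16 − 16 − 8 − 14 − 11 + 5 + 6 + 7 + 5 − 4 = 88%

88%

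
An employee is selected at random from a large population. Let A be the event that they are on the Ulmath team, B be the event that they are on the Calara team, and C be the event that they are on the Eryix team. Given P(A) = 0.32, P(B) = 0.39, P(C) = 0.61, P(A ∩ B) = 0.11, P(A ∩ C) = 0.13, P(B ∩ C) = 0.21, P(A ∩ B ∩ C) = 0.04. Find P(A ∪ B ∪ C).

0.91

P(A ∪ B ∪ C) = 0.32 + 0.39 + 0.61 − 0.11 − 0.13 − 0.21 + 0.04 = 0.91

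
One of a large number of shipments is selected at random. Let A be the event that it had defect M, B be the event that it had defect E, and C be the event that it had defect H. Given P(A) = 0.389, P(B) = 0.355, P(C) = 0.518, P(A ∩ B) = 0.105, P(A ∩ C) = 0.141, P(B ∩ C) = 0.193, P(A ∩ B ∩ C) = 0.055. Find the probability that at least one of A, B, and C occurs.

0.878

Inclusion–exclusion gives
P(A ∪ B ∪ C) = 0.389 + 0.355 + 0.518 − 0.105 − 0.141 − 0.193 + 0.055 = 0.878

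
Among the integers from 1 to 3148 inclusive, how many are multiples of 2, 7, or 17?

By inclusion–exclusion:
1574 + 449 + 185 − 224 − 92 − 26 + 13 = 1879

1879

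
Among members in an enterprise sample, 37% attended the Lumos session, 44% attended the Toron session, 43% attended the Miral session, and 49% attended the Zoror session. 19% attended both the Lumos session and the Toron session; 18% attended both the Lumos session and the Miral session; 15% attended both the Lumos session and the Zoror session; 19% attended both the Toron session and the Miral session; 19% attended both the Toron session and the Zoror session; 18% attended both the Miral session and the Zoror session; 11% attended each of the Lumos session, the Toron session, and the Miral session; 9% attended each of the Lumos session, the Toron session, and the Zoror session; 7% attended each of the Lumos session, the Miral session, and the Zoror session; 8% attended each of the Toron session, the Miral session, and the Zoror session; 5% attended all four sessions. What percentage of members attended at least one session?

95%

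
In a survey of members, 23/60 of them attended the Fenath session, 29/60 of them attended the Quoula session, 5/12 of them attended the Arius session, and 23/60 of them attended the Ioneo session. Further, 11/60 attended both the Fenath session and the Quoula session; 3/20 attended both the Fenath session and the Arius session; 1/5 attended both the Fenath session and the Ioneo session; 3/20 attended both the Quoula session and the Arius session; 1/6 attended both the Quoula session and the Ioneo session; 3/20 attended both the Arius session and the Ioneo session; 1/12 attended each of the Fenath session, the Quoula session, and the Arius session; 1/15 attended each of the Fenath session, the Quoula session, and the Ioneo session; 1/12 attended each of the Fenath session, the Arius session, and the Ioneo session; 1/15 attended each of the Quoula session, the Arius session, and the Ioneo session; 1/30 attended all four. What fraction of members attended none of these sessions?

Apply inclusion-exclusion:
P(union) = 23/60 + 29/60 + 5/12 + 23/60 − 11/60 − 3/20 − 1/5 − 3/20 − 1/6 − 3/20 + 1/12 + 1/15 + 1/12 + 1/15 − 1/30 = 14/15
P(none) = 1 − 14/15 = 1/15

1/15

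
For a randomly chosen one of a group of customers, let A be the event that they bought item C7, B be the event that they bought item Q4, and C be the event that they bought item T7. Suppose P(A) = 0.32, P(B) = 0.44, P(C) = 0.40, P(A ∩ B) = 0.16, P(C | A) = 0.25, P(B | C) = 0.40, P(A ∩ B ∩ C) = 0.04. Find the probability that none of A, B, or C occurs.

P(A ∩ C) = P(A)·P(C|A) = 0.32 × 0.25 = 0.08
P(B ∩ C) = P(C)·P(B|C) = 0.40 × 0.40 = 0.16
By inclusion–exclusion:
P(A ∪ B ∪ C) = 0.32 + 0.44 + 0.40 − 0.16 − 0.08 − 0.16 + 0.04 = 0.80
P(none) = 1 − 0.80 = 0.20

0.20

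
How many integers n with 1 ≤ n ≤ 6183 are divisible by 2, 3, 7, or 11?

3091 + 2061 + 883 + 562 − 1030 − 441 − 281 − 294 − 187 − 80 + 147 + 93 + 40 + 26 − 13 = 4577

4577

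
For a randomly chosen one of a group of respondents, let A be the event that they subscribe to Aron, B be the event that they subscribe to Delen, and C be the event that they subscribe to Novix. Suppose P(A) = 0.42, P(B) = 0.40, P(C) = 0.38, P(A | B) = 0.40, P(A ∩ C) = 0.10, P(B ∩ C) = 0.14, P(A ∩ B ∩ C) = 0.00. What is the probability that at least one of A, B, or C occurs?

0.80

P(A ∩ B) = P(B)·P(A|B) = 0.40 × 0.40 = 0.16
Inclusion–exclusion gives
P(A ∪ B ∪ C) = 0.42 + 0.40 + 0.38 − 0.16 − 0.10 − 0.14 + 0.00 = 0.80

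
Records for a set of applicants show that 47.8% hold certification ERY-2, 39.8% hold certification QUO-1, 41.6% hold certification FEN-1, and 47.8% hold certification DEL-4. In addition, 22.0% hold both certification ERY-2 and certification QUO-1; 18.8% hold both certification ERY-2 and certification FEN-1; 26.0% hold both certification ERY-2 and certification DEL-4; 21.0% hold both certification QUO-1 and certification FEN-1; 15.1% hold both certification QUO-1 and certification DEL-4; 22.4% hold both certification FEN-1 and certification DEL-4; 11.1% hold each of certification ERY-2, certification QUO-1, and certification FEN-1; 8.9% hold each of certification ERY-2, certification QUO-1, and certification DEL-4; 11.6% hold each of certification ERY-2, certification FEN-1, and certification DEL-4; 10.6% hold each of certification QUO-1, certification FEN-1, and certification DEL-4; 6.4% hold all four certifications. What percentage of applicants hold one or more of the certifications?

87.5%

Apply inclusion-exclusion:
P(at least one) = 47.8 + 39.8 + 41.6 + 47.8 − 22.0 − 18.8 − 26.0 − 21.0 − 15.1 − 22.4 + 11.1 + 8.9 + 11.6 + 10.6 − 6.4 = 87.5%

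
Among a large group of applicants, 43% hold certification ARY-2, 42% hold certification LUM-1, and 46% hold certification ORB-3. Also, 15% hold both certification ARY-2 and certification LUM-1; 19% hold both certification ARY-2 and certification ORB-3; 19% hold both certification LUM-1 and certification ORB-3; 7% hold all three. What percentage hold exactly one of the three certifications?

46%

By inclusion–exclusion (exactly-one form):
P(exactly one) = 43 + 42 + 46 − 2·15 − 2·19 − 2·19 + 3·7 = 46%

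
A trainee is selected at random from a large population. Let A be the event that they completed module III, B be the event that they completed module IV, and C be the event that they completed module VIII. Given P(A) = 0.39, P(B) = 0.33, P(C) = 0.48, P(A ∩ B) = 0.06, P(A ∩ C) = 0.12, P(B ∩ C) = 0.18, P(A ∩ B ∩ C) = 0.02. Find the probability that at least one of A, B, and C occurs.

0.86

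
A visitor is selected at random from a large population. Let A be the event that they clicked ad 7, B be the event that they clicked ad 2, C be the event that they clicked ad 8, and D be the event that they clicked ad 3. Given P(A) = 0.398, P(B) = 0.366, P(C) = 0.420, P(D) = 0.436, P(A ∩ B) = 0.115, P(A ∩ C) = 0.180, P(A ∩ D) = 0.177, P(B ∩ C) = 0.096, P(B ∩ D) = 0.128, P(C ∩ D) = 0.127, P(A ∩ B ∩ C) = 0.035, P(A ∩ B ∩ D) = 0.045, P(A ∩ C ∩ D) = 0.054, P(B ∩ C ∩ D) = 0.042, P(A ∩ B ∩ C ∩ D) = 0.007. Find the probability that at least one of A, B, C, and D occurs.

P(A ∪ B ∪ C ∪ D) = 0.398 + 0.366 + 0.420 + 0.436 − 0.115 − 0.180 − 0.177 − 0.096 − 0.128 − 0.127 + 0.035 + 0.045 + 0.054 + 0.042 − 0.007 = 0.966

0.966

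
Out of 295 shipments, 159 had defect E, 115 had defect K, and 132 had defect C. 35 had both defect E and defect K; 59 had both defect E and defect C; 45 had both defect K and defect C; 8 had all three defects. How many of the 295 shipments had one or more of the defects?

275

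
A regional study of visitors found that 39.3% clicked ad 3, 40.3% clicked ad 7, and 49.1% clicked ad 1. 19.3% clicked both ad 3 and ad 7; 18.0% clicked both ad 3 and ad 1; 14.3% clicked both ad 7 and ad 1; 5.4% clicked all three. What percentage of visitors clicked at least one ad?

Inclusion–exclusion gives
P(union) = 39.3 + 40.3 + 49.1 − 19.3 − 18.0 − 14.3 + 5.4 = 82.5%

82.5%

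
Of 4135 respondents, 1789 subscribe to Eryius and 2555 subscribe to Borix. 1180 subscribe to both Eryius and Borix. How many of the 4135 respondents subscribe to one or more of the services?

3164

By inclusion–exclusion:
|at least one| = 1789 + 2555 − 1180 = 3164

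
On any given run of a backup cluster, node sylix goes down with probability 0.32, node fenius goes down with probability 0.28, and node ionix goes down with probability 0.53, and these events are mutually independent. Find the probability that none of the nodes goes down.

Since the events are independent, P(none) is the product of the individual non-occurrence probabilities.
P(none) = (1 − 0.32) × (1 − 0.28) × (1 − 0.53) = 0.68 × 0.72 × 0.47 = 0.230112

0.230112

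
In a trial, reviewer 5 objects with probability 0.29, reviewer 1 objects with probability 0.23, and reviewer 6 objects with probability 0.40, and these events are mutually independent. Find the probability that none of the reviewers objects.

0.32802

Independence gives P(none) = ∏(1 − pᵢ).
P(none) = (1 − 0.29) × (1 − 0.23) × (1 − 0.40) = 0.71 × 0.77 × 0.60 = 0.32802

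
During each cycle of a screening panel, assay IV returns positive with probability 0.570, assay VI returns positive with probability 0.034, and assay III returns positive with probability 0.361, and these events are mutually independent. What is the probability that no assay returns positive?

0.26542782

P(none) = (1 − 0.570) × (1 − 0.034) × (1 − 0.361) = 0.430 × 0.966 × 0.639 = 0.26542782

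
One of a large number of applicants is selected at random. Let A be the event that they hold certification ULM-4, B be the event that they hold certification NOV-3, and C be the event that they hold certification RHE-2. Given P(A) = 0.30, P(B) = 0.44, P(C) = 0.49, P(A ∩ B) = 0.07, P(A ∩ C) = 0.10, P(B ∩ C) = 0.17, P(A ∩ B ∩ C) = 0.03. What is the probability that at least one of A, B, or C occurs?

0.92

P(A ∪ B ∪ C) = 0.30 + 0.44 + 0.49 − 0.07 − 0.10 − 0.17 + 0.03 = 0.92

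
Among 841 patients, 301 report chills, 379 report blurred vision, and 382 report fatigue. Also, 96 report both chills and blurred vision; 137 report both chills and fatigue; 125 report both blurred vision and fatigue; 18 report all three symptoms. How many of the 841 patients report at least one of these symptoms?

N(≥1) = 301 + 379 + 382 − 96 − 137 − 125 + 18 = 722

722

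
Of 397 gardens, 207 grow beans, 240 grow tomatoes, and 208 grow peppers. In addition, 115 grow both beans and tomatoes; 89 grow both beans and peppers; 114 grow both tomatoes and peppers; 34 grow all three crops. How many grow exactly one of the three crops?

Using the inclusion–exclusion count for exactly one event:
N(exactly one) = 207 + 240 + 208 − 2·115 − 2·89 − 2·114 + 3·34 = 121

121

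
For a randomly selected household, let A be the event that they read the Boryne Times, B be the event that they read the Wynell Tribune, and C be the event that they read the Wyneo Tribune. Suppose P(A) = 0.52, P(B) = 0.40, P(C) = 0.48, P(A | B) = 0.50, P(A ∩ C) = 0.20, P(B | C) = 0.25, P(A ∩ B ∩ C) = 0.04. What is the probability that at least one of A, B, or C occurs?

P(A ∩ B) = P(B)·P(A|B) = 0.40 × 0.50 = 0.20
P(B ∩ C) = P(C)·P(B|C) = 0.48 × 0.25 = 0.12
P(A ∪ B ∪ C) = 0.52 + 0.40 + 0.48 − 0.20 − 0.20 − 0.12 + 0.04 = 0.92

0.92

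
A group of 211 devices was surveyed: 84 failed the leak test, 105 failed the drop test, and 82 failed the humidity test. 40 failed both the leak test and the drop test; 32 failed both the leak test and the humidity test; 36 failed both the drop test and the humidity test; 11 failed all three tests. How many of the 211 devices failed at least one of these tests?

174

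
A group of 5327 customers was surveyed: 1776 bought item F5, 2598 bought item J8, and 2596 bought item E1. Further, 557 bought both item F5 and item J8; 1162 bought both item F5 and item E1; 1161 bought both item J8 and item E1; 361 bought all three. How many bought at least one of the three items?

4451

Using inclusion–exclusion:
N(≥1) = 1776 + 2598 + 2596 − 557 − 1162 − 1161 + 361 = 4451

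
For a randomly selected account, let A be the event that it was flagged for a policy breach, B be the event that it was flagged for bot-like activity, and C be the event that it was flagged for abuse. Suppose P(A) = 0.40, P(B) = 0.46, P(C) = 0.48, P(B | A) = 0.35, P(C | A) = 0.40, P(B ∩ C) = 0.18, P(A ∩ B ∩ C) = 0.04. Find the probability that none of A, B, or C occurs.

0.10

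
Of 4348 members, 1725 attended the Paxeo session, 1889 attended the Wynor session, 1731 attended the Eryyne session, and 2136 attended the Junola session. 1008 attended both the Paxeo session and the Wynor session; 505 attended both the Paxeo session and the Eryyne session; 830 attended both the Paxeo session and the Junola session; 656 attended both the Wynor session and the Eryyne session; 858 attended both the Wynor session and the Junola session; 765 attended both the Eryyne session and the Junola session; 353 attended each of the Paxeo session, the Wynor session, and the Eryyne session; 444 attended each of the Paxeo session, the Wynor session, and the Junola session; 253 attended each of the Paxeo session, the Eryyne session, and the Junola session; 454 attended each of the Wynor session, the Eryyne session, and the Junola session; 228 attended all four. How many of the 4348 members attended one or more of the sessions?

4135

Inclusion–exclusion gives
|union| = 1725 + 1889 + 1731 + 2136 − 1008 − 505 − 830 − 656 − 858 − 765 + 353 + 444 + 253 + 454 − 228 = 4135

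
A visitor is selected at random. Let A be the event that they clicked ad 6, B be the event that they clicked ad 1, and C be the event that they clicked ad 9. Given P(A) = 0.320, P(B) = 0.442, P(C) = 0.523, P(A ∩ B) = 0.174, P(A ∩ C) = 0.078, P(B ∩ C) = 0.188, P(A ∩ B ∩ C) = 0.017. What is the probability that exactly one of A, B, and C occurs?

By inclusion–exclusion (exactly-one form):
P(exactly one) = 0.320 + 0.442 + 0.523 − 2·0.174 − 2·0.078 − 2·0.188 + 3·0.017 = 0.456

0.456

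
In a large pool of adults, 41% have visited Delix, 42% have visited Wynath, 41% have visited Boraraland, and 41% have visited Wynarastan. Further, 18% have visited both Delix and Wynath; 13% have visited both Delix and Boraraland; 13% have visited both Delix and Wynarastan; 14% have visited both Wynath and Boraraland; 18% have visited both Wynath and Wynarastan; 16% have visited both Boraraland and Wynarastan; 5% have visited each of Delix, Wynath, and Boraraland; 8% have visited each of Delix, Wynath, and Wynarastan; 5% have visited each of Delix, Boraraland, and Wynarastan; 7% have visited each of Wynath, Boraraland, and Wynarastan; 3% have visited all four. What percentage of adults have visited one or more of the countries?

95%

By inclusion–exclusion:
P(union) = 41 + 42 + 41 + 41 − 18 − 13 − 13 − 14 − 18 − 16 + 5 + 8 + 5 + 7 − 3 = 95%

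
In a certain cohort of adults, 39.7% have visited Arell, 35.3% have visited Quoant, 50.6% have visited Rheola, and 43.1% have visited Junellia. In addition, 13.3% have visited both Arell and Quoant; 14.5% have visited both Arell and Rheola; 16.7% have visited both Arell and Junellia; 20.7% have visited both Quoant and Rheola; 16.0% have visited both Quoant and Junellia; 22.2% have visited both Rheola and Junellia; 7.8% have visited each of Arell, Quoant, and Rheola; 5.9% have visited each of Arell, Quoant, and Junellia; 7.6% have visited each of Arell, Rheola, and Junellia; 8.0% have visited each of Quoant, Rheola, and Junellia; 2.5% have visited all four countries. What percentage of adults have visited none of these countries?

By inclusion–exclusion:
P(≥1) = 39.7 + 35.3 + 50.6 + 43.1 − 13.3 − 14.5 − 16.7 − 20.7 − 16.0 − 22.2 + 7.8 + 5.9 + 7.6 + 8.0 − 2.5 = 92.1%
P(none) = 100% − 92.1% = 7.9%

7.9%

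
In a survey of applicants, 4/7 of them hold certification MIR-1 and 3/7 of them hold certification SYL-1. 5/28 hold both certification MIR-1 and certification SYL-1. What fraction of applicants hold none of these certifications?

5/28

P(≥1) = 4/7 + 3/7 − 5/28 = 23/28
P(none) = 1 − 23/28 = 5/28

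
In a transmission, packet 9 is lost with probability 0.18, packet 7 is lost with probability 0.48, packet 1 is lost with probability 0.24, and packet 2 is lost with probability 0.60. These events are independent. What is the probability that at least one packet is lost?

0.8703744

P(none) = (1 − 0.18) × (1 − 0.48) × (1 − 0.24) × (1 − 0.60) = 0.82 × 0.52 × 0.76 × 0.40 = 0.1296256
P(at least one) = 1 − 0.1296256 = 0.8703744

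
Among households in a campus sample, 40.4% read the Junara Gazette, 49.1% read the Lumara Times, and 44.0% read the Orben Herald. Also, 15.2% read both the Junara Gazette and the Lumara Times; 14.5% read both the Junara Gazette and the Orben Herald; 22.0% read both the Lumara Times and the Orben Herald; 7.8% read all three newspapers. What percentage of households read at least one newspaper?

Inclusion–exclusion gives
P(at least one) = 40.4 + 49.1 + 44.0 − 15.2 − 14.5 − 22.0 + 7.8 = 89.6%

89.6%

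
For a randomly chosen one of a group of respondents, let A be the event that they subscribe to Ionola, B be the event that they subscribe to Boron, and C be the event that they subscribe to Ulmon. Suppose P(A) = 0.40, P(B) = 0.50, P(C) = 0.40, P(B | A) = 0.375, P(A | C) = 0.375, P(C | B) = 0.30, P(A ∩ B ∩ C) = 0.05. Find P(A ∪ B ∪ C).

0.90

P(A ∩ B) = P(A)·P(B|A) = 0.40 × 0.375 = 0.15
P(A ∩ C) = P(C)·P(A|C) = 0.40 × 0.375 = 0.15
P(B ∩ C) = P(B)·P(C|B) = 0.50 × 0.30 = 0.15
By inclusion–exclusion:
P(A ∪ B ∪ C) = 0.40 + 0.50 + 0.40 − 0.15 − 0.15 − 0.15 + 0.05 = 0.90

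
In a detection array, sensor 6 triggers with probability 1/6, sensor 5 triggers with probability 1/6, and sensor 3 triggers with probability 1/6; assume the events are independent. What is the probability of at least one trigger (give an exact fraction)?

P(none) = (1 − 1/6) × (1 − 1/6) × (1 − 1/6) = 5/6 × 5/6 × 5/6 = 125/216
P(at least one) = 1 − 125/216 = 91/216

91/216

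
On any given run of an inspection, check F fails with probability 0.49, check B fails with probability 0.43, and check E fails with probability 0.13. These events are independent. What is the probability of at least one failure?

0.747091

P(none) = (1 − 0.49) × (1 − 0.43) × (1 − 0.13) = 0.51 × 0.57 × 0.87 = 0.252909
P(at least one) = 1 − 0.252909 = 0.747091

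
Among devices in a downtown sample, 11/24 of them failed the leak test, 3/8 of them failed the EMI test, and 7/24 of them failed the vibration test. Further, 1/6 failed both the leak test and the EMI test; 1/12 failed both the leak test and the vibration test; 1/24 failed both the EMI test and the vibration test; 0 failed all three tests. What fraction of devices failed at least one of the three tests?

By inclusion–exclusion:
P(at least one) = 11/24 + 3/8 + 7/24 − 1/6 − 1/12 − 1/24 + 0 = 5/6

5/6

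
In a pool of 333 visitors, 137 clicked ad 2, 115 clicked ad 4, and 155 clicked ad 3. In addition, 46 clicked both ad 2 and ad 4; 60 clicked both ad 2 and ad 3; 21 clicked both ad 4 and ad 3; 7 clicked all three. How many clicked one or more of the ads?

Apply inclusion-exclusion:
|at least one| = 137 + 115 + 155 − 46 − 60 − 21 + 7 = 287

287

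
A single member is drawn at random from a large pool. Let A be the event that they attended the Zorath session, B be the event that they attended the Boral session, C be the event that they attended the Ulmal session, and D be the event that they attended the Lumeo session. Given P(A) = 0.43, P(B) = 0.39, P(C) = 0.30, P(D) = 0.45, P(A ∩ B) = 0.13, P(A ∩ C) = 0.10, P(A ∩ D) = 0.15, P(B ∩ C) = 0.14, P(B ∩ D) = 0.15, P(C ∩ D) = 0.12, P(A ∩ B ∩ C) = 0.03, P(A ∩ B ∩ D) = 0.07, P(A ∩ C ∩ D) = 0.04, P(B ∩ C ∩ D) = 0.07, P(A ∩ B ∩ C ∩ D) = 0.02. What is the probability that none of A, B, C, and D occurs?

0.03

P(A ∪ B ∪ C ∪ D) = 0.43 + 0.39 + 0.30 + 0.45 − 0.13 − 0.10 − 0.15 − 0.14 − 0.15 − 0.12 + 0.03 + 0.07 + 0.04 + 0.07 − 0.02 = 0.97
P(none) = 1 − 0.97 = 0.03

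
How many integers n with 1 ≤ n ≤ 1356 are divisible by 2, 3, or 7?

By inclusion-exclusion,
⌊1356/2⌋ + ⌊1356/3⌋ + ⌊1356/7⌋ − ⌊1356/6⌋ − ⌊1356/14⌋ − ⌊1356/21⌋ + ⌊1356/42⌋ = 678 + 452 + 193 − 226 − 96 − 64 + 32 = 969

969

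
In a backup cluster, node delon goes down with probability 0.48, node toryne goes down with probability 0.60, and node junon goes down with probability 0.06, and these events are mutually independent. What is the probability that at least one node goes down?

P(none) = (1 − 0.48) × (1 − 0.60) × (1 − 0.06) = 0.52 × 0.40 × 0.94 = 0.19552
P(at least one) = 1 − 0.19552 = 0.80448

0.80448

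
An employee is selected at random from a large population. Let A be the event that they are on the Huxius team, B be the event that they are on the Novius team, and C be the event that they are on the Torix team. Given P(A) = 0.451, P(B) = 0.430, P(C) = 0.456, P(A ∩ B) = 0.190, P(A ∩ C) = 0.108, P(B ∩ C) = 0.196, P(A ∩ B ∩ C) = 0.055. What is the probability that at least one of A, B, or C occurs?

P(A ∪ B ∪ C) = 0.451 + 0.430 + 0.456 − 0.190 − 0.108 − 0.196 + 0.055 = 0.898

0.898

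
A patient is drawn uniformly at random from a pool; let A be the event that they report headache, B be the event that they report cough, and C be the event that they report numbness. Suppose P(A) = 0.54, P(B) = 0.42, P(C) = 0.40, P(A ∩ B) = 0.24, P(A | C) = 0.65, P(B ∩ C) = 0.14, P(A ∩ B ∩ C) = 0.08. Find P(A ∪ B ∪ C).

0.80

P(A ∩ C) = P(C)·P(A|C) = 0.40 × 0.65 = 0.26
Using inclusion–exclusion:
P(A ∪ B ∪ C) = 0.54 + 0.42 + 0.40 − 0.24 − 0.26 − 0.14 + 0.08 = 0.80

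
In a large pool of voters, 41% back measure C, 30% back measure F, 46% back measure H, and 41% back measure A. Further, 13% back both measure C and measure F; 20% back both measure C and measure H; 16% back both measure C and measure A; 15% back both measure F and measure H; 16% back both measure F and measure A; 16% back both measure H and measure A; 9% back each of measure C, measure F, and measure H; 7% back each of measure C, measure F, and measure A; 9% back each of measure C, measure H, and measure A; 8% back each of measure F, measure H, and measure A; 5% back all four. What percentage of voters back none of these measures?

Using inclusion–exclusion:
P(union) = 41 + 30 + 46 + 41 − 13 − 20 − 16 − 15 − 16 − 16 + 9 + 7 + 9 + 8 − 5 = 90%
P(none) = 100% − 90% = 10%

10%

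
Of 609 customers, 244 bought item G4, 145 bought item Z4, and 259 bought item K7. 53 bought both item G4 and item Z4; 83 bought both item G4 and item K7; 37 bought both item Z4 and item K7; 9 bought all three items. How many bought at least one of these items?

484

Inclusion–exclusion gives
|union| = 244 + 145 + 259 − 53 − 83 − 37 + 9 = 484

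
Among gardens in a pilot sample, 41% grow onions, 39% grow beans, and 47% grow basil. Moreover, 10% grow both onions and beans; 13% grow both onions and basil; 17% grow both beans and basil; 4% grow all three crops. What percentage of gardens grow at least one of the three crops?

91%

Using inclusion–exclusion:
P(union) = 41 + 39 + 47 − 10 − 13 − 17 + 4 = 91%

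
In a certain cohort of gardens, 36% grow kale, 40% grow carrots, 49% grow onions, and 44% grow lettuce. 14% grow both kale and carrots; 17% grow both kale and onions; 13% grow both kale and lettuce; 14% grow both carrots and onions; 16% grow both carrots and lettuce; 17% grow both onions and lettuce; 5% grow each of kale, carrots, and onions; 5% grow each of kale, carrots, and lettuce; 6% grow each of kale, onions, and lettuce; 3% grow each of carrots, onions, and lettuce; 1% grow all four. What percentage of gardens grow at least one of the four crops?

96%

P(union) = 36 + 40 + 49 + 44 − 14 − 17 − 13 − 14 − 16 − 17 + 5 + 5 + 6 + 3 − 1 = 96%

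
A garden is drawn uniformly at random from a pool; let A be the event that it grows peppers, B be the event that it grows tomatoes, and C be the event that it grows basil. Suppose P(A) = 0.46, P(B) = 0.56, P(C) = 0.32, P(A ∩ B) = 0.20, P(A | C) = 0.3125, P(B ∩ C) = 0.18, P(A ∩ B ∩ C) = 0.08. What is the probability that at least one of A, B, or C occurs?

0.94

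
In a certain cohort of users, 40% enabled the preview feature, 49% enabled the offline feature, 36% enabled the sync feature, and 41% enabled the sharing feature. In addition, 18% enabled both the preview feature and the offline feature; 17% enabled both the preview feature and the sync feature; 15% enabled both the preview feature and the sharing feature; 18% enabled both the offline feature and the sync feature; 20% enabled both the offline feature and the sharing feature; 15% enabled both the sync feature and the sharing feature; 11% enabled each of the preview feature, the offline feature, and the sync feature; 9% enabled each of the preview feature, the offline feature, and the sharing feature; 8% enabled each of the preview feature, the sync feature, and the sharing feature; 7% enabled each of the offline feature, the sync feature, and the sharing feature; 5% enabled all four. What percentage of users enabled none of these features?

Using inclusion–exclusion:
P(≥1) = 40 + 49 + 36 + 41 − 18 − 17 − 15 − 18 − 20 − 15 + 11 + 9 + 8 + 7 − 5 = 93%
P(none) = 100% − 93% = 7%

7%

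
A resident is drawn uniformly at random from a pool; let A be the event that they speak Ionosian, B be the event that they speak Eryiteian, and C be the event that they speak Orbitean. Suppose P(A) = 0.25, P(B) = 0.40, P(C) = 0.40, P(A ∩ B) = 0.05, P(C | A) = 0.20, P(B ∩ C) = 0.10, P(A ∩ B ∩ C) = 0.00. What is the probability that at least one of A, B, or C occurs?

P(A ∩ C) = P(A)·P(C|A) = 0.25 × 0.20 = 0.05
Inclusion–exclusion gives
P(A ∪ B ∪ C) = 0.25 + 0.40 + 0.40 − 0.05 − 0.05 − 0.10 + 0.00 = 0.85

0.85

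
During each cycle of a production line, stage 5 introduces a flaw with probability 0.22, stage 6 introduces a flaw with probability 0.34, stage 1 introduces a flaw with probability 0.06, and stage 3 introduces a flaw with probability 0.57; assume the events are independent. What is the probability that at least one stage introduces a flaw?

P(none) = (1 − 0.22) × (1 − 0.34) × (1 − 0.06) × (1 − 0.57) = 0.78 × 0.66 × 0.94 × 0.43 = 0.20808216
P(at least one) = 1 − 0.20808216 = 0.79191784

0.79191784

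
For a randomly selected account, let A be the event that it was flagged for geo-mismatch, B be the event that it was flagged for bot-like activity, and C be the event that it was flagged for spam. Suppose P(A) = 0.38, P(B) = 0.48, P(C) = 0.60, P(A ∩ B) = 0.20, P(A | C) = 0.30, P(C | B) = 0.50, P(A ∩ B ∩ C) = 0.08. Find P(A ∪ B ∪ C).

0.92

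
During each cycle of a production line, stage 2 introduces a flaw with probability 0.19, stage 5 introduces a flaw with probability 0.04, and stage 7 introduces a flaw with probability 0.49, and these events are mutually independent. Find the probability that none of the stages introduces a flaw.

0.396576

P(none) = (1 − 0.19) × (1 − 0.04) × (1 − 0.49) = 0.81 × 0.96 × 0.51 = 0.396576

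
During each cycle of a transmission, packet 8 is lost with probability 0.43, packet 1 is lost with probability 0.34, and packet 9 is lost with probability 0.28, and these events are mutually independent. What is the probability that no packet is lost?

0.270864

P(none) = (1 − 0.43) × (1 − 0.34) × (1 − 0.28) = 0.57 × 0.66 × 0.72 = 0.270864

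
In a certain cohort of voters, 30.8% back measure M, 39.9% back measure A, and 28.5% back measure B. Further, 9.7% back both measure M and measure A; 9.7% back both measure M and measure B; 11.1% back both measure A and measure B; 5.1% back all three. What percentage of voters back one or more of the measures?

73.8%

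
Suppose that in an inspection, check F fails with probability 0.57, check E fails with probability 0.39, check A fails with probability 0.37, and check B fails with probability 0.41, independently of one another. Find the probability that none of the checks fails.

P(none) = (1 − 0.57) × (1 − 0.39) × (1 − 0.37) × (1 − 0.41) = 0.43 × 0.61 × 0.63 × 0.59 = 0.09749691

0.09749691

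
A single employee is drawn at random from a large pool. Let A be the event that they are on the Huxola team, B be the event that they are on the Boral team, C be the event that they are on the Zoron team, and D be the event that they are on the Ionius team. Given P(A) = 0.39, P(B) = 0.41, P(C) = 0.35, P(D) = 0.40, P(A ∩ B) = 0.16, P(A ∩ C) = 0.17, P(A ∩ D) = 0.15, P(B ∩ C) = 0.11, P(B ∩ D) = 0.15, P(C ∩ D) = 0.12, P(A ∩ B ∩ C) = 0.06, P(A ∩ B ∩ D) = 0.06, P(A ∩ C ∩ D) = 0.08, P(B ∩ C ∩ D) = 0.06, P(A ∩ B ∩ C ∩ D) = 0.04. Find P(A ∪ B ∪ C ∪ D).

0.91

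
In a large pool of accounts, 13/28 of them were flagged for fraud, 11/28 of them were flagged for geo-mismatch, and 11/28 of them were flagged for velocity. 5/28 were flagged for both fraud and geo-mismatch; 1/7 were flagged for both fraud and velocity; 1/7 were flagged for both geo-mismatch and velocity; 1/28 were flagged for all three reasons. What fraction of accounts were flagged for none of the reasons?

P(≥1) = 13/28 + 11/28 + 11/28 − 5/28 − 1/7 − 1/7 + 1/28 = 23/28
P(none) = 1 − 23/28 = 5/28

5/28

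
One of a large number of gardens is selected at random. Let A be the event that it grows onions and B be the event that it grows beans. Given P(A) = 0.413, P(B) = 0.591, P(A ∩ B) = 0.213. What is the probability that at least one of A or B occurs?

Using inclusion–exclusion:
P(A ∪ B) = 0.413 + 0.591 − 0.213 = 0.791

0.791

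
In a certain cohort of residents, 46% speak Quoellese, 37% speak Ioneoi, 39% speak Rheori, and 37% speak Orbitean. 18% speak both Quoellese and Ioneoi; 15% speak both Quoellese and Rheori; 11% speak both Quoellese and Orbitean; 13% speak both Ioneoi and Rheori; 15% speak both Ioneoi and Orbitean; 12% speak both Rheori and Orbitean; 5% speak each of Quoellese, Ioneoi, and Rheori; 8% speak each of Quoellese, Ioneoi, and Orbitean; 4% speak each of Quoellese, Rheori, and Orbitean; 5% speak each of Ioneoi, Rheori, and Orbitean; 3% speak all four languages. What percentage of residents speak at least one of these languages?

94%

By inclusion–exclusion:
P(union) = 46 + 37 + 39 + 37 − 18 − 15 − 11 − 13 − 15 − 12 + 5 + 8 + 4 + 5 − 3 = 94%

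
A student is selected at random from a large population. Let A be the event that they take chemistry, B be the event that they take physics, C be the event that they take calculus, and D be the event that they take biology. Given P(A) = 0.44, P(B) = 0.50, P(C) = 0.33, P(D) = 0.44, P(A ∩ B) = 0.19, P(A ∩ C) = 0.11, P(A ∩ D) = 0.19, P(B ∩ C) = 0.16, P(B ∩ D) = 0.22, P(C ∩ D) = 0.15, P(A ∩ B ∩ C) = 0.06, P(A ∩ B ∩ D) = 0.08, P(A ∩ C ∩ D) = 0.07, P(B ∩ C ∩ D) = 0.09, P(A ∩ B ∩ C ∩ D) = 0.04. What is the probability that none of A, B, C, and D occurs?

0.05

P(A ∪ B ∪ C ∪ D) = 0.44 + 0.50 + 0.33 + 0.44 − 0.19 − 0.11 − 0.19 − 0.16 − 0.22 − 0.15 + 0.06 + 0.08 + 0.07 + 0.09 − 0.04 = 0.95
P(none) = 1 − 0.95 = 0.05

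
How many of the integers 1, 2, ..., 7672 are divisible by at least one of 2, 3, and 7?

5480

3836 + 2557 + 1096 − 1278 − 548 − 365 + 182 = 5480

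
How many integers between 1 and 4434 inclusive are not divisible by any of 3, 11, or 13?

By inclusion-exclusion,
1478 + 403 + 341 − 134 − 113 − 31 + 10 = 1954
4434 − 1954 = 2480

2480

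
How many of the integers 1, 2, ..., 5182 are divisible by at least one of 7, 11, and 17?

1381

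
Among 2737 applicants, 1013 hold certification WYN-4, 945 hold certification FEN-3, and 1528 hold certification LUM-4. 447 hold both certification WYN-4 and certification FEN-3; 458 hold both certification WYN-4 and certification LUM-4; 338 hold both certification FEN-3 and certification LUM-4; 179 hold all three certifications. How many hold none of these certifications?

315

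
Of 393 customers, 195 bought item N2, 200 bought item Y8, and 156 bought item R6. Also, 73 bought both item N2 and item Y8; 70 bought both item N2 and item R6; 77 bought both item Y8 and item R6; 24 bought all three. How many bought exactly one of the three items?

Using the inclusion–exclusion count for exactly one event:
N(exactly one) = 195 + 200 + 156 − 2·73 − 2·70 − 2·77 + 3·24 = 183

183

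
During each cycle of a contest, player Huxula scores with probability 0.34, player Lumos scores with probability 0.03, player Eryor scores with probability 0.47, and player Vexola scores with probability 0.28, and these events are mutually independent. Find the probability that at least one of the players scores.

0.75569968

P(none) = (1 − 0.34) × (1 − 0.03) × (1 − 0.47) × (1 − 0.28) = 0.66 × 0.97 × 0.53 × 0.72 = 0.24430032
P(at least one) = 1 − 0.24430032 = 0.75569968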